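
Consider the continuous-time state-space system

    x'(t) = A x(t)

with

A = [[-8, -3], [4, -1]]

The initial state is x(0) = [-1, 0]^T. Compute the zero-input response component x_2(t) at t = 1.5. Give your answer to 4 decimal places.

det(sI - A) = s^2 - (tr A)s + det A, with tr A = (-8) + (-1) = -9 and det A = (-8)·(-1) - (-3)·4 = 8 - (-12) = 20.
So p(s) = det(sI - A) = s^2 + 9s + 20.
Factor s^2 + 9s + 20: two numbers with sum -9 and product 20 are -4 and -5, so s^2 + 9s + 20 = (s + 4)(s + 5).
Hence p(s) = (s + 4) (s + 5), with roots -5, -4.
The eigenvalues -5, -4 are distinct and real, so A is diagonalisable and x(t) = e^{At} x(0) = V diag(e^{λ_i t}) V^{-1} x(0), where the columns of V are the eigenvectors.
λ = -5: A - (-5)I = [[-3, -3], [4, 4]]. Row 1 gives (-3)·v1 + (-3)·v2 = 0, so take v_1 = [1, -1]^T.
λ = -4: A - (-4)I = [[-4, -3], [4, 3]]. Row 1 gives (-4)·v1 + (-3)·v2 = 0, so take v_2 = [-3, 4]^T.
V = [v_1 v_2] = [[1, -3], [-1, 4]] has det V = 1, so V^{-1} = adj(V)/det V = [[4, 3], [1, 1]].
Modal coordinates z(0) = V^{-1} x(0): 4·(-1) + 3·0 = -4; 1·(-1) + 1·0 = -1; so z(0) = [-4, -1]^T.
x_2(t) = Σ_i (v_i)_2 · z_i(0) · e^{λ_i t} (row 2 of V times the modal terms).
x_2(1.5) = (-1)·(-4)·e^{-5·1.5} + 4·(-1)·e^{-4·1.5} = 4·0.000553 + (-4)·0.002479 = -0.0077.

-0.0077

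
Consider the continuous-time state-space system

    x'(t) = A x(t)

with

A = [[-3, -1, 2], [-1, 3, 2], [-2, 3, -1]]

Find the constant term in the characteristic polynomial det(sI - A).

-38

Expand det(sI - A) for the 3×3 matrix.
p(s) = s^3 + s^2 - 12s - 38.
(Check: constant term = det(-A) = (-1)^3 det A = -38; coefficient of s^2 = -tr A = 1.)
The constant term is -38.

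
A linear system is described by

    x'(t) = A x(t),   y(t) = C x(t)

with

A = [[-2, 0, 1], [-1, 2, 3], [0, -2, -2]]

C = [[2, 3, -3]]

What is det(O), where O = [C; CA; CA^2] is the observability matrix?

CA = [[-7, 12, 17]]
CA^2 = [[2, -10, -5]]
Observability matrix O = [C; CA; CA^2] = [[2, 3, -3], [-7, 12, 17], [2, -10, -5]]
Expanding along the first row, det(O) = 2·(12·(-5) - 17·(-10)) - 3·((-7)·(-5) - 17·2) + (-3)·((-7)·(-10) - 12·2) = 2·110 - 3·1 + (-3)·46 = 79
Since det(O) ≠ 0, rank(O) = 3 and the system is completely observable.

79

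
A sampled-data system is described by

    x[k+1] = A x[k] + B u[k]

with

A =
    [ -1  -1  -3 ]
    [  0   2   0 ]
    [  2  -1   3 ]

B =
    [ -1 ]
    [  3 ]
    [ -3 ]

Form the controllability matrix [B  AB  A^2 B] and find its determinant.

AB = [[7], [6], [-14]]
A^2B = [[29], [12], [-34]]
Controllability matrix C = [B  AB  A^2B] = [[-1, 7, 29], [3, 6, 12], [-3, -14, -34]]
Expanding along the first row, det(C) = (-1)·(6·(-34) - 12·(-14)) - 7·(3·(-34) - 12·(-3)) + 29·(3·(-14) - 6·(-3)) = (-1)·(-36) - 7·(-66) + 29·(-24) = -198
Since det(C) ≠ 0, rank(C) = 3 and the system is completely controllable.

-198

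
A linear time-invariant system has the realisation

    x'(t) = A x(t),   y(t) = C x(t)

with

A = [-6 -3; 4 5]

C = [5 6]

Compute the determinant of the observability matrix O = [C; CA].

111

CA = [[-6, 15]]
Observability matrix O = [C; CA] = [[5, 6], [-6, 15]]
det(O) = 5·15 - 6·(-6) = 75 - (-36) = 111
Since det(O) ≠ 0, rank(O) = 2 and the system is completely observable.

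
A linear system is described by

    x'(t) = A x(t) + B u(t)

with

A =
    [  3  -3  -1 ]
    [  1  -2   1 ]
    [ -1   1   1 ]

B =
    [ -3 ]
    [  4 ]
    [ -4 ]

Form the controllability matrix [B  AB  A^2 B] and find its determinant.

2229

AB = [[-17], [-15], [3]]
A^2B = [[-9], [16], [5]]
Controllability matrix C = [B  AB  A^2B] = [[-3, -17, -9], [4, -15, 16], [-4, 3, 5]]
Expanding along the first row, det(C) = (-3)·((-15)·5 - 16·3) - (-17)·(4·5 - 16·(-4)) + (-9)·(4·3 - (-15)·(-4)) = (-3)·(-123) - (-17)·84 + (-9)·(-48) = 2229
Since det(C) ≠ 0, rank(C) = 3 and the system is completely controllable.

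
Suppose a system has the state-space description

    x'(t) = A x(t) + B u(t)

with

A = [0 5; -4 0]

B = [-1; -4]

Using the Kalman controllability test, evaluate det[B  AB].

AB = [[-20], [4]]
Controllability matrix C = [B  AB] = [[-1, -20], [-4, 4]]
det(C) = (-1)·4 - (-20)·(-4) = -4 - 80 = -84
Since det(C) ≠ 0, rank(C) = 2 and the system is completely controllable.

-84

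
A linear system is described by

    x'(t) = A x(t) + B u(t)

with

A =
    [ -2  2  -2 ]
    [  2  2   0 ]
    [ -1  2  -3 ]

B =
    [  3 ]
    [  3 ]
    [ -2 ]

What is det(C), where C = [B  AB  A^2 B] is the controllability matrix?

-1390

AB = [[4], [12], [9]]
A^2B = [[-2], [32], [-7]]
Controllability matrix C = [B  AB  A^2B] = [[3, 4, -2], [3, 12, 32], [-2, 9, -7]]
Expanding along the first row, det(C) = 3·(12·(-7) - 32·9) - 4·(3·(-7) - 32·(-2)) + (-2)·(3·9 - 12·(-2)) = 3·(-372) - 4·43 + (-2)·51 = -1390
Since det(C) ≠ 0, rank(C) = 3 and the system is completely controllable.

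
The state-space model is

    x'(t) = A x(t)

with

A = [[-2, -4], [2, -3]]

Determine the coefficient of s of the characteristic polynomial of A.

5

For a 2×2 matrix, det(sI - A) = s^2 - (tr A)s + det A.
tr A = -5, det A = 14.
So p(s) = s^2 + 5s + 14.
The coefficient of s is 5.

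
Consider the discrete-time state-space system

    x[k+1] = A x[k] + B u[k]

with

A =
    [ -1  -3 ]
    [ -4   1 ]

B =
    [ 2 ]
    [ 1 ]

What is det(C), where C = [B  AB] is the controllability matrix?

-9

AB = [[-5], [-7]]
Controllability matrix C = [B  AB] = [[2, -5], [1, -7]]
det(C) = 2·(-7) - (-5)·1 = -14 - (-5) = -9
Since det(C) ≠ 0, rank(C) = 2 and the system is completely controllable.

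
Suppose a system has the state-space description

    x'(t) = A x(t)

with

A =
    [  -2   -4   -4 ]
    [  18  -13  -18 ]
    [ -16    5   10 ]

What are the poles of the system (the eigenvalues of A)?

-6, -4, 5

det(sI - A) = s^3 - (tr A)s^2 + (M11 + M22 + M33)s - det A, where Mii is the 2×2 principal minor of A obtained by deleting row i and column i.
tr A = (-2) + (-13) + 10 = -5; M11 = (-13)·10 - (-18)·5 = -130 - (-90) = -40; M22 = (-2)·10 - (-4)·(-16) = -20 - 64 = -84; M33 = (-2)·(-13) - (-4)·18 = 26 - (-72) = 98; sum of minors = -26.
det A = (-2)·((-13)·10 - (-18)·5) - (-4)·(18·10 - (-18)·(-16)) + (-4)·(18·5 - (-13)·(-16)) = (-2)·(-40) - (-4)·(-108) + (-4)·(-118) = 120.
So p(s) = det(sI - A) = s^3 + 5s^2 - 26s - 120.
Rational-root test: any integer root divides -120. Testing small divisors, s = -4 works: p(-4) = -64 + 80 + 104 + (-120) = 0, so (s + 4) is a factor.
Dividing, p(s) = (s + 4)(s^2 + s - 30).
Factor s^2 + s - 30: two numbers with sum -1 and product -30 are 5 and -6, so s^2 + s - 30 = (s - 5)(s + 6).
Hence p(s) = (s - 5) (s + 4) (s + 6), with roots -6, -4, 5.
At least one eigenvalue has non-negative real part, so the system is not asymptotically stable.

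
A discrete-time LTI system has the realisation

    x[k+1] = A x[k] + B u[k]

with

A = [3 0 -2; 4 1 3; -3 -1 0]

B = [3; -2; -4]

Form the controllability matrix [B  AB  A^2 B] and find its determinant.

-3097

AB = [[17], [-2], [-7]]
A^2B = [[65], [45], [-49]]
Controllability matrix C = [B  AB  A^2B] = [[3, 17, 65], [-2, -2, 45], [-4, -7, -49]]
Expanding along the first row, det(C) = 3·((-2)·(-49) - 45·(-7)) - 17·((-2)·(-49) - 45·(-4)) + 65·((-2)·(-7) - (-2)·(-4)) = 3·413 - 17·278 + 65·6 = -3097
Since det(C) ≠ 0, rank(C) = 3 and the system is completely controllable.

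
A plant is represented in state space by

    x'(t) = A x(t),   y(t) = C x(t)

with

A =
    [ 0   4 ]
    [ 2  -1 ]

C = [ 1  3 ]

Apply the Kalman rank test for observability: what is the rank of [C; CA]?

2

CA = [[6, 1]]
Observability matrix O = [C; CA] = [[1, 3], [6, 1]]
det(O) = 1·1 - 3·6 = 1 - 18 = -17 ≠ 0, so rank(O) = 2.
rank(O) = 2 = n, so the pair (A, C) is completely observable.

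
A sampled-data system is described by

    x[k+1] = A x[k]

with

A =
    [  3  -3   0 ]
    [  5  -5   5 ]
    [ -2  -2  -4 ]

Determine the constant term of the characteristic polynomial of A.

Expand det(zI - A) for the 3×3 matrix.
p(z) = z^3 + 6z^2 + 18z - 60.
(Check: constant term = det(-A) = (-1)^3 det A = -60; coefficient of z^2 = -tr A = 6.)
The constant term is -60.

-60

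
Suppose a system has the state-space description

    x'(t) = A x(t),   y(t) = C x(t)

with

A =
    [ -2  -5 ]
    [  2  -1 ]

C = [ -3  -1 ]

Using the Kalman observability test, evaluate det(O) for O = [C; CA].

CA = [[4, 16]]
Observability matrix O = [C; CA] = [[-3, -1], [4, 16]]
det(O) = (-3)·16 - (-1)·4 = -48 - (-4) = -44
Since det(O) ≠ 0, rank(O) = 2 and the system is completely observable.

-44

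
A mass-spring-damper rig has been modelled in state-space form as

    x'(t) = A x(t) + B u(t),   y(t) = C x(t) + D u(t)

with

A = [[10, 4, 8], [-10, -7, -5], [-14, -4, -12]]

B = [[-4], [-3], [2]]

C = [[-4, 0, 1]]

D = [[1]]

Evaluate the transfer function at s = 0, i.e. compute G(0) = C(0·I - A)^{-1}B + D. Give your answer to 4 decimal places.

48.8333

G(0) = C(-A)^{-1}B + D = -C A^{-1} B + D.
det A = -24, so A^{-1} = (1/-24)·adj(A) = [[-8/3, -2/3, -3/2], [25/12, 1/3, 5/4], [29/12, 2/3, 5/4]]
A^{-1} B = [29/3, -41/6, -55/6]^T
C A^{-1} B = -287/6
G(0) = D - C A^{-1} B = 1 - (-287/6) = 293/6 ≈ 48.8333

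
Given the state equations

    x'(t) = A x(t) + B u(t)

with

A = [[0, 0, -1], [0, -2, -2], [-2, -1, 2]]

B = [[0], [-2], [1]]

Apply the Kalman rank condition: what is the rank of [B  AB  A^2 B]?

AB = [[-1], [2], [4]]
A^2B = [[-4], [-12], [8]]
Controllability matrix C = [B  AB  A^2B] = [[0, -1, -4], [-2, 2, -12], [1, 4, 8]]
det(C) = 0·(2·8 - (-12)·4) - (-1)·((-2)·8 - (-12)·1) + (-4)·((-2)·4 - 2·1) = 0·64 - (-1)·(-4) + (-4)·(-10) = 36 ≠ 0, so rank(C) = 3.
rank(C) = 3 = n, so the pair (A, B) is completely controllable.

3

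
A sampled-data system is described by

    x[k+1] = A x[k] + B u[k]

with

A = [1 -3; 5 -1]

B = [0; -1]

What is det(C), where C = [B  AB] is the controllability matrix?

3

AB = [[3], [1]]
Controllability matrix C = [B  AB] = [[0, 3], [-1, 1]]
det(C) = 0·1 - 3·(-1) = 0 - (-3) = 3
Since det(C) ≠ 0, rank(C) = 2 and the system is completely controllable.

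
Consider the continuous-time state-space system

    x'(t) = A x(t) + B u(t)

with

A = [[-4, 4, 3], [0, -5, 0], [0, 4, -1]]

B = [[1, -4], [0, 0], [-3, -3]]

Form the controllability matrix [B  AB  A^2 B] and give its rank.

AB = [[-13, 7], [0, 0], [3, 3]]
A^2B = [[61, -19], [0, 0], [-3, -3]]
Controllability matrix C = [B  AB  A^2B] = [[1, -4, -13, 7, 61, -19], [0, 0, 0, 0, 0, 0], [-3, -3, 3, 3, -3, -3]]
Row 2 of C is identically zero, so rank(C) ≤ 2.
The 2×2 minor from rows 1, 3, columns 1, 2 is 1·(-3) - (-4)·(-3) = -3 - 12 = -15 ≠ 0, so rank(C) = 2.
rank(C) = 2 < n = 3, so the pair (A, B) is not completely controllable.

2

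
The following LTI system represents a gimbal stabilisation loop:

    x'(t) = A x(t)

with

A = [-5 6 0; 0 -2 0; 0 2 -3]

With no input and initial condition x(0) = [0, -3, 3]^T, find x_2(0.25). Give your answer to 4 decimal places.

-1.8196

det(sI - A) = s^3 - (tr A)s^2 + (M11 + M22 + M33)s - det A, where Mii is the 2×2 principal minor of A obtained by deleting row i and column i.
tr A = (-5) + (-2) + (-3) = -10; M11 = (-2)·(-3) - 0·2 = 6 - 0 = 6; M22 = (-5)·(-3) - 0·0 = 15 - 0 = 15; M33 = (-5)·(-2) - 6·0 = 10 - 0 = 10; sum of minors = 31.
det A = (-5)·((-2)·(-3) - 0·2) - 6·(0·(-3) - 0·0) + 0·(0·2 - (-2)·0) = (-5)·6 - 6·0 + 0·0 = -30.
So p(s) = det(sI - A) = s^3 + 10s^2 + 31s + 30.
Rational-root test: any integer root divides 30. Testing small divisors, s = -2 works: p(-2) = -8 + 40 + (-62) + 30 = 0, so (s + 2) is a factor.
Dividing, p(s) = (s + 2)(s^2 + 8s + 15).
Factor s^2 + 8s + 15: two numbers with sum -8 and product 15 are -3 and -5, so s^2 + 8s + 15 = (s + 3)(s + 5).
Hence p(s) = (s + 2) (s + 3) (s + 5), with roots -5, -3, -2.
The eigenvalues -5, -3, -2 are distinct and real, so A is diagonalisable and x(t) = e^{At} x(0) = V diag(e^{λ_i t}) V^{-1} x(0), where the columns of V are the eigenvectors.
λ = -5: A - (-5)I = [[0, 6, 0], [0, 3, 0], [0, 2, 2]]. v must be orthogonal to every row; (row 1) × (row 3) = [12, 0, 0], so take v_1 = [1, 0, 0]^T.
λ = -3: A - (-3)I = [[-2, 6, 0], [0, 1, 0], [0, 2, 0]]. v must be orthogonal to every row; (row 1) × (row 2) = [0, 0, -2], so take v_2 = [0, 0, 1]^T.
λ = -2: A - (-2)I = [[-3, 6, 0], [0, 0, 0], [0, 2, -1]]. v must be orthogonal to every row; (row 1) × (row 3) = [-6, -3, -6], so take v_3 = [2, 1, 2]^T.
V = [v_1 v_2 v_3] = [[1, 0, 2], [0, 0, 1], [0, 1, 2]] has det V = -1, so V^{-1} = adj(V)/det V = [[1, -2, 0], [0, -2, 1], [0, 1, 0]].
Modal coordinates z(0) = V^{-1} x(0): 1·0 + (-2)·(-3) + 0·3 = 6; 0·0 + (-2)·(-3) + 1·3 = 9; 0·0 + 1·(-3) + 0·3 = -3; so z(0) = [6, 9, -3]^T.
x_2(t) = Σ_i (v_i)_2 · z_i(0) · e^{λ_i t} (row 2 of V times the modal terms).
x_2(0.25) = 0·6·e^{-5·0.25} + 0·9·e^{-3·0.25} + 1·(-3)·e^{-2·0.25} = 0·0.286505 + 0·0.472367 + (-3)·0.606531 = -1.8196.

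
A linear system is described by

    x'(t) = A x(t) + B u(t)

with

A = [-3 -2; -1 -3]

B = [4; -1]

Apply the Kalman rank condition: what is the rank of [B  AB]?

AB = [[-10], [-1]]
Controllability matrix C = [B  AB] = [[4, -10], [-1, -1]]
det(C) = 4·(-1) - (-10)·(-1) = -4 - 10 = -14 ≠ 0, so rank(C) = 2.
rank(C) = 2 = n, so the pair (A, B) is completely controllable.

2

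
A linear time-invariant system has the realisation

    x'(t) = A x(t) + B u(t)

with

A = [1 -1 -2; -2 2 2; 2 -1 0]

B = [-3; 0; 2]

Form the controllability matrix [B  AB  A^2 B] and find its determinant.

AB = [[-7], [10], [-6]]
A^2B = [[-5], [22], [-24]]
Controllability matrix C = [B  AB  A^2B] = [[-3, -7, -5], [0, 10, 22], [2, -6, -24]]
Expanding along the first row, det(C) = (-3)·(10·(-24) - 22·(-6)) - (-7)·(0·(-24) - 22·2) + (-5)·(0·(-6) - 10·2) = (-3)·(-108) - (-7)·(-44) + (-5)·(-20) = 116
Since det(C) ≠ 0, rank(C) = 3 and the system is completely controllable.

116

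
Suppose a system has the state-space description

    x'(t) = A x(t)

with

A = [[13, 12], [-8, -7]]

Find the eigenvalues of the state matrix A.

det(sI - A) = s^2 - (tr A)s + det A, with tr A = 13 + (-7) = 6 and det A = 13·(-7) - 12·(-8) = -91 - (-96) = 5.
So p(s) = det(sI - A) = s^2 - 6s + 5.
Factor s^2 - 6s + 5: two numbers with sum 6 and product 5 are 5 and 1, so s^2 - 6s + 5 = (s - 5)(s - 1).
Hence p(s) = (s - 5) (s - 1), with roots 1, 5.
At least one eigenvalue has non-negative real part, so the system is not asymptotically stable.

1, 5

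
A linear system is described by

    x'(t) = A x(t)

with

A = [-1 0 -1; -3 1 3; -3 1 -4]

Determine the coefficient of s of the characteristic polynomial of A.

Expand det(sI - A) for the 3×3 matrix.
p(s) = s^3 + 4s^2 - 7s - 7.
(Check: constant term = det(-A) = (-1)^3 det A = -7; coefficient of s^2 = -tr A = 4.)
The coefficient of s is -7.

-7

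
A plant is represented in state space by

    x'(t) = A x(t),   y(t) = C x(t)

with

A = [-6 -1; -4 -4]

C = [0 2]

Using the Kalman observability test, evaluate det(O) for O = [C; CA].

16

CA = [[-8, -8]]
Observability matrix O = [C; CA] = [[0, 2], [-8, -8]]
det(O) = 0·(-8) - 2·(-8) = 0 - (-16) = 16
Since det(O) ≠ 0, rank(O) = 2 and the system is completely observable.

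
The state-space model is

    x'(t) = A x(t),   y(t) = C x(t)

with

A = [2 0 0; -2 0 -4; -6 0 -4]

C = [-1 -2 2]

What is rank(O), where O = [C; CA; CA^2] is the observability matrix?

2

CA = [[-10, 0, 0]]
CA^2 = [[-20, 0, 0]]
Observability matrix O = [C; CA; CA^2] = [[-1, -2, 2], [-10, 0, 0], [-20, 0, 0]]
The columns c1, c2, c3 of O are linearly dependent: c2 + c3 = 0 (check each entry), so rank(O) ≤ 2.
The 2×2 minor from rows 1, 2, columns 1, 2 is (-1)·0 - (-2)·(-10) = 0 - 20 = -20 ≠ 0, so rank(O) = 2.
rank(O) = 2 < n = 3, so the pair (A, C) is not completely observable.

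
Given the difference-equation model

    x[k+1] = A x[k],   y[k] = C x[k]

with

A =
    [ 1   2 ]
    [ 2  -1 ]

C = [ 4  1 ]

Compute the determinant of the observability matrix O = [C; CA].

22

CA = [[6, 7]]
Observability matrix O = [C; CA] = [[4, 1], [6, 7]]
det(O) = 4·7 - 1·6 = 28 - 6 = 22
Since det(O) ≠ 0, rank(O) = 2 and the system is completely observable.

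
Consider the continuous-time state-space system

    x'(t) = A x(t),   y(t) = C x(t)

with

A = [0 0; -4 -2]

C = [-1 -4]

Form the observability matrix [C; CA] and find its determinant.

CA = [[16, 8]]
Observability matrix O = [C; CA] = [[-1, -4], [16, 8]]
det(O) = (-1)·8 - (-4)·16 = -8 - (-64) = 56
Since det(O) ≠ 0, rank(O) = 2 and the system is completely observable.

56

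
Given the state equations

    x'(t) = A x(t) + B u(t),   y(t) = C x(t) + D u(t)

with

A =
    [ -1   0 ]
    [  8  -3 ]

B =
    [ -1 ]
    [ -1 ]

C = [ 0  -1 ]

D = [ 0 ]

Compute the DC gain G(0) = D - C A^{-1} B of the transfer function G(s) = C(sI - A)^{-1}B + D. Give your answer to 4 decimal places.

3.0000

G(0) = C(-A)^{-1}B + D = -C A^{-1} B + D.
det A = 3, so A^{-1} = (1/3)·adj(A) = [[-1, 0], [-8/3, -1/3]]
A^{-1} B = [1, 3]^T
C A^{-1} B = -3
G(0) = D - C A^{-1} B = 0 - (-3) = 3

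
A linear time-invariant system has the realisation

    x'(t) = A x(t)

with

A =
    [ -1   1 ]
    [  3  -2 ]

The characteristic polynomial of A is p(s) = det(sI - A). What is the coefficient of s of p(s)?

For a 2×2 matrix, det(sI - A) = s^2 - (tr A)s + det A.
tr A = -3, det A = -1.
So p(s) = s^2 + 3s - 1.
The coefficient of s is 3.

3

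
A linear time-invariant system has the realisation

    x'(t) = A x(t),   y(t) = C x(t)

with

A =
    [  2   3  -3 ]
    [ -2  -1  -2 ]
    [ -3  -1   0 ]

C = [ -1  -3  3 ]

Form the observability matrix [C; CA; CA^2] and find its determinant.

CA = [[-5, -3, 9]]
CA^2 = [[-31, -21, 21]]
Observability matrix O = [C; CA; CA^2] = [[-1, -3, 3], [-5, -3, 9], [-31, -21, 21]]
Expanding along the first row, det(O) = (-1)·((-3)·21 - 9·(-21)) - (-3)·((-5)·21 - 9·(-31)) + 3·((-5)·(-21) - (-3)·(-31)) = (-1)·126 - (-3)·174 + 3·12 = 432
Since det(O) ≠ 0, rank(O) = 3 and the system is completely observable.

432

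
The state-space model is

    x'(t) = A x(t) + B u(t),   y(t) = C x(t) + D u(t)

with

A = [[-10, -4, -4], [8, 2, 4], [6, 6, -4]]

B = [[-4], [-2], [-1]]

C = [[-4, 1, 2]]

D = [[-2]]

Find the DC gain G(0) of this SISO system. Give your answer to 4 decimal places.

G(0) = C(-A)^{-1}B + D = -C A^{-1} B + D.
det A = -48, so A^{-1} = (1/-48)·adj(A) = [[2/3, 5/6, 1/6], [-7/6, -4/3, -1/6], [-3/4, -3/4, -1/4]]
A^{-1} B = [-9/2, 15/2, 19/4]^T
C A^{-1} B = 35
G(0) = D - C A^{-1} B = -2 - (35) = -37

-37.0000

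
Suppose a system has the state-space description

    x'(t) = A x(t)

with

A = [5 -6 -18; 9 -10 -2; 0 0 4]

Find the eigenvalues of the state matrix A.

det(sI - A) = s^3 - (tr A)s^2 + (M11 + M22 + M33)s - det A, where Mii is the 2×2 principal minor of A obtained by deleting row i and column i.
tr A = 5 + (-10) + 4 = -1; M11 = (-10)·4 - (-2)·0 = -40 - 0 = -40; M22 = 5·4 - (-18)·0 = 20 - 0 = 20; M33 = 5·(-10) - (-6)·9 = -50 - (-54) = 4; sum of minors = -16.
det A = 5·((-10)·4 - (-2)·0) - (-6)·(9·4 - (-2)·0) + (-18)·(9·0 - (-10)·0) = 5·(-40) - (-6)·36 + (-18)·0 = 16.
So p(s) = det(sI - A) = s^3 + s^2 - 16s - 16.
Rational-root test: any integer root divides -16. Testing small divisors, s = -1 works: p(-1) = -1 + 1 + 16 + (-16) = 0, so (s + 1) is a factor.
Dividing, p(s) = (s + 1)(s^2 - 16).
Factor s^2 - 16: two numbers with sum 0 and product -16 are 4 and -4, so s^2 - 16 = (s - 4)(s + 4).
Hence p(s) = (s - 4) (s + 1) (s + 4), with roots -4, -1, 4.
At least one eigenvalue has non-negative real part, so the system is not asymptotically stable.

-4, -1, 4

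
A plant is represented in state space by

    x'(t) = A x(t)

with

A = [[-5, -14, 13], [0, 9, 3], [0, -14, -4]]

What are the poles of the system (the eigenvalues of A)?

det(sI - A) = s^3 - (tr A)s^2 + (M11 + M22 + M33)s - det A, where Mii is the 2×2 principal minor of A obtained by deleting row i and column i.
tr A = (-5) + 9 + (-4) = 0; M11 = 9·(-4) - 3·(-14) = -36 - (-42) = 6; M22 = (-5)·(-4) - 13·0 = 20 - 0 = 20; M33 = (-5)·9 - (-14)·0 = -45 - 0 = -45; sum of minors = -19.
det A = (-5)·(9·(-4) - 3·(-14)) - (-14)·(0·(-4) - 3·0) + 13·(0·(-14) - 9·0) = (-5)·6 - (-14)·0 + 13·0 = -30.
So p(s) = det(sI - A) = s^3 - 19s + 30.
Rational-root test: any integer root divides 30. Testing small divisors, s = 2 works: p(2) = 8 + 0 + (-38) + 30 = 0, so (s - 2) is a factor.
Dividing, p(s) = (s - 2)(s^2 + 2s - 15).
Factor s^2 + 2s - 15: two numbers with sum -2 and product -15 are 3 and -5, so s^2 + 2s - 15 = (s - 3)(s + 5).
Hence p(s) = (s - 3) (s - 2) (s + 5), with roots -5, 2, 3.
At least one eigenvalue has non-negative real part, so the system is not asymptotically stable.

-5, 2, 3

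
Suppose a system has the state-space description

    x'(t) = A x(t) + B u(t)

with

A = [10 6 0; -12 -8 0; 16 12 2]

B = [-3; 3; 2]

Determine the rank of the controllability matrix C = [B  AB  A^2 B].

AB = [[-12], [12], [-8]]
A^2B = [[-48], [48], [-64]]
Controllability matrix C = [B  AB  A^2B] = [[-3, -12, -48], [3, 12, 48], [2, -8, -64]]
The rows r1, r2, r3 of C are linearly dependent: r1 + r2 = 0 (check each entry), so rank(C) ≤ 2.
The 2×2 minor from rows 1, 3, columns 1, 2 is (-3)·(-8) - (-12)·2 = 24 - (-24) = 48 ≠ 0, so rank(C) = 2.
rank(C) = 2 < n = 3, so the pair (A, B) is not completely controllable.

2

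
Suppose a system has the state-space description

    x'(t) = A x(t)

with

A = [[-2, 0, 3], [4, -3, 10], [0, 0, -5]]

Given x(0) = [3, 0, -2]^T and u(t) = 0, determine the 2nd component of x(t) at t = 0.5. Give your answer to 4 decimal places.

det(sI - A) = s^3 - (tr A)s^2 + (M11 + M22 + M33)s - det A, where Mii is the 2×2 principal minor of A obtained by deleting row i and column i.
tr A = (-2) + (-3) + (-5) = -10; M11 = (-3)·(-5) - 10·0 = 15 - 0 = 15; M22 = (-2)·(-5) - 3·0 = 10 - 0 = 10; M33 = (-2)·(-3) - 0·4 = 6 - 0 = 6; sum of minors = 31.
det A = (-2)·((-3)·(-5) - 10·0) - 0·(4·(-5) - 10·0) + 3·(4·0 - (-3)·0) = (-2)·15 - 0·(-20) + 3·0 = -30.
So p(s) = det(sI - A) = s^3 + 10s^2 + 31s + 30.
Rational-root test: any integer root divides 30. Testing small divisors, s = -2 works: p(-2) = -8 + 40 + (-62) + 30 = 0, so (s + 2) is a factor.
Dividing, p(s) = (s + 2)(s^2 + 8s + 15).
Factor s^2 + 8s + 15: two numbers with sum -8 and product 15 are -3 and -5, so s^2 + 8s + 15 = (s + 3)(s + 5).
Hence p(s) = (s + 2) (s + 3) (s + 5), with roots -5, -3, -2.
The eigenvalues -5, -3, -2 are distinct and real, so A is diagonalisable and x(t) = e^{At} x(0) = V diag(e^{λ_i t}) V^{-1} x(0), where the columns of V are the eigenvectors.
λ = -5: A - (-5)I = [[3, 0, 3], [4, 2, 10], [0, 0, 0]]. v must be orthogonal to every row; (row 1) × (row 2) = [-6, -18, 6], so take v_1 = [-1, -3, 1]^T.
λ = -3: A - (-3)I = [[1, 0, 3], [4, 0, 10], [0, 0, -2]]. v must be orthogonal to every row; (row 1) × (row 2) = [0, 2, 0], so take v_2 = [0, 1, 0]^T.
λ = -2: A - (-2)I = [[0, 0, 3], [4, -1, 10], [0, 0, -3]]. v must be orthogonal to every row; (row 1) × (row 2) = [3, 12, 0], so take v_3 = [1, 4, 0]^T.
V = [v_1 v_2 v_3] = [[-1, 0, 1], [-3, 1, 4], [1, 0, 0]] has det V = -1, so V^{-1} = adj(V)/det V = [[0, 0, 1], [-4, 1, -1], [1, 0, 1]].
Modal coordinates z(0) = V^{-1} x(0): 0·3 + 0·0 + 1·(-2) = -2; (-4)·3 + 1·0 + (-1)·(-2) = -10; 1·3 + 0·0 + 1·(-2) = 1; so z(0) = [-2, -10, 1]^T.
x_2(t) = Σ_i (v_i)_2 · z_i(0) · e^{λ_i t} (row 2 of V times the modal terms).
x_2(0.5) = (-3)·(-2)·e^{-5·0.5} + 1·(-10)·e^{-3·0.5} + 4·1·e^{-2·0.5} = 6·0.082085 + (-10)·0.223130 + 4·0.367879 = -0.2673.

-0.2673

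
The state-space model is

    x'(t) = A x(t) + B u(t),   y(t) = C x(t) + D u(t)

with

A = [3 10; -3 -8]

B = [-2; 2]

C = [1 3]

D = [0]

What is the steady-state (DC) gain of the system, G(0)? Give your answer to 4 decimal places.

G(0) = C(-A)^{-1}B + D = -C A^{-1} B + D.
det A = 6, so A^{-1} = (1/6)·adj(A) = [[-4/3, -5/3], [1/2, 1/2]]
A^{-1} B = [-2/3, 0]^T
C A^{-1} B = -2/3
G(0) = D - C A^{-1} B = 0 - (-2/3) = 2/3 ≈ 0.6667

0.6667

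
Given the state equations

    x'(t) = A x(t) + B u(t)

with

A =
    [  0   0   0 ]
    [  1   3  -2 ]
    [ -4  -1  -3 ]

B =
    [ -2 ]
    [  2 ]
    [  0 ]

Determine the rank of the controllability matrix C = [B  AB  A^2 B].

AB = [[0], [4], [6]]
A^2B = [[0], [0], [-22]]
Controllability matrix C = [B  AB  A^2B] = [[-2, 0, 0], [2, 4, 0], [0, 6, -22]]
det(C) = (-2)·(4·(-22) - 0·6) - 0·(2·(-22) - 0·0) + 0·(2·6 - 4·0) = (-2)·(-88) - 0·(-44) + 0·12 = 176 ≠ 0, so rank(C) = 3.
rank(C) = 3 = n, so the pair (A, B) is completely controllable.

3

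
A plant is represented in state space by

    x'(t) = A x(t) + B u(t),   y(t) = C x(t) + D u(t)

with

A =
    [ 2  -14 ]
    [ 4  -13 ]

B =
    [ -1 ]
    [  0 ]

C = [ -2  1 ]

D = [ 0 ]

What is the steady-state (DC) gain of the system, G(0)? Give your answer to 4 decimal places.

G(0) = C(-A)^{-1}B + D = -C A^{-1} B + D.
det A = 30, so A^{-1} = (1/30)·adj(A) = [[-13/30, 7/15], [-2/15, 1/15]]
A^{-1} B = [13/30, 2/15]^T
C A^{-1} B = -11/15
G(0) = D - C A^{-1} B = 0 - (-11/15) = 11/15 ≈ 0.7333

0.7333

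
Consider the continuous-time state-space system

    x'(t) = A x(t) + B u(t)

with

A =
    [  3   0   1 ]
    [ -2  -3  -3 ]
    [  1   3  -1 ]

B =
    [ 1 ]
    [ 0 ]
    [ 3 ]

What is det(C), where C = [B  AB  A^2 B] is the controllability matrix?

AB = [[6], [-11], [-2]]
A^2B = [[16], [27], [-25]]
Controllability matrix C = [B  AB  A^2B] = [[1, 6, 16], [0, -11, 27], [3, -2, -25]]
Expanding along the first row, det(C) = 1·((-11)·(-25) - 27·(-2)) - 6·(0·(-25) - 27·3) + 16·(0·(-2) - (-11)·3) = 1·329 - 6·(-81) + 16·33 = 1343
Since det(C) ≠ 0, rank(C) = 3 and the system is completely controllable.

1343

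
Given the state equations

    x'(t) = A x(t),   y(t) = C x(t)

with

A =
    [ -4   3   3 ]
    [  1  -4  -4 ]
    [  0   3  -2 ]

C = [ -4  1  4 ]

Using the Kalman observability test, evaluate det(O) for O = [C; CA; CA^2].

601

CA = [[17, -4, -24]]
CA^2 = [[-72, -5, 115]]
Observability matrix O = [C; CA; CA^2] = [[-4, 1, 4], [17, -4, -24], [-72, -5, 115]]
Expanding along the first row, det(O) = (-4)·((-4)·115 - (-24)·(-5)) - 1·(17·115 - (-24)·(-72)) + 4·(17·(-5) - (-4)·(-72)) = (-4)·(-580) - 1·227 + 4·(-373) = 601
Since det(O) ≠ 0, rank(O) = 3 and the system is completely observable.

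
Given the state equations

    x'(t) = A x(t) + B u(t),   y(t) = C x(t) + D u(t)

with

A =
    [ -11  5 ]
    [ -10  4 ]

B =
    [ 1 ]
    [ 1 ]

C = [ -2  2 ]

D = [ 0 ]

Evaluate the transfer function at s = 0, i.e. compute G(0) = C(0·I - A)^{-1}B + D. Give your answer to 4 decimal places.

G(0) = C(-A)^{-1}B + D = -C A^{-1} B + D.
det A = 6, so A^{-1} = (1/6)·adj(A) = [[2/3, -5/6], [5/3, -11/6]]
A^{-1} B = [-1/6, -1/6]^T
C A^{-1} B = 0
G(0) = D - C A^{-1} B = 0 - (0) = 0

0.0000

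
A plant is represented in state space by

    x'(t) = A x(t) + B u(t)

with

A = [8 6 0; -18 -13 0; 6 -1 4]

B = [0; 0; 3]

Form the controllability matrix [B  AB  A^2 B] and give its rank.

AB = [[0], [0], [12]]
A^2B = [[0], [0], [48]]
Controllability matrix C = [B  AB  A^2B] = [[0, 0, 0], [0, 0, 0], [3, 12, 48]]
Every column of C is a scalar multiple of column 1 = [0, 0, 3] (multipliers 1, 4, 16), so the columns span a one-dimensional space.
C ≠ 0, hence rank(C) = 1.
rank(C) = 1 < n = 3, so the pair (A, B) is not completely controllable.

1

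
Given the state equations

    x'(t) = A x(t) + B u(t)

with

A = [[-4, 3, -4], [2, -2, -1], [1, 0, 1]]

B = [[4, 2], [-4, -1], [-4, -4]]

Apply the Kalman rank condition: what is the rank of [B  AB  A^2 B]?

3

AB = [[-12, 5], [20, 10], [0, -2]]
A^2B = [[108, 18], [-64, -8], [-12, 3]]
Controllability matrix C = [B  AB  A^2B] = [[4, 2, -12, 5, 108, 18], [-4, -1, 20, 10, -64, -8], [-4, -4, 0, -2, -12, 3]]
Take the 3×3 submatrix of C formed by columns 1, 2, 3: [[4, 2, -12], [-4, -1, 20], [-4, -4, 0]]. Its determinant is 4·((-1)·0 - 20·(-4)) - 2·((-4)·0 - 20·(-4)) + (-12)·((-4)·(-4) - (-1)·(-4)) = 4·80 - 2·80 + (-12)·12 = 16 ≠ 0.
So rank(C) ≥ 3; since C has 3 rows, rank(C) = 3.
rank(C) = 3 = n, so the pair (A, B) is completely controllable.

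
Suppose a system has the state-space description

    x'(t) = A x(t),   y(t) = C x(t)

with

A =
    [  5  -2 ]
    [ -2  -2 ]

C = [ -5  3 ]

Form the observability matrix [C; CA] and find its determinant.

CA = [[-31, 4]]
Observability matrix O = [C; CA] = [[-5, 3], [-31, 4]]
det(O) = (-5)·4 - 3·(-31) = -20 - (-93) = 73
Since det(O) ≠ 0, rank(O) = 2 and the system is completely observable.

73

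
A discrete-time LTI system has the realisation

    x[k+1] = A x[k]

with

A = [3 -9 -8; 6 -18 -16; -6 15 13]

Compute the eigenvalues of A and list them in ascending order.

-3, 0, 1

det(zI - A) = z^3 - (tr A)z^2 + (M11 + M22 + M33)z - det A, where Mii is the 2×2 principal minor of A obtained by deleting row i and column i.
tr A = 3 + (-18) + 13 = -2; M11 = (-18)·13 - (-16)·15 = -234 - (-240) = 6; M22 = 3·13 - (-8)·(-6) = 39 - 48 = -9; M33 = 3·(-18) - (-9)·6 = -54 - (-54) = 0; sum of minors = -3.
det A = 3·((-18)·13 - (-16)·15) - (-9)·(6·13 - (-16)·(-6)) + (-8)·(6·15 - (-18)·(-6)) = 3·6 - (-9)·(-18) + (-8)·(-18) = 0.
So p(z) = det(zI - A) = z^3 + 2z^2 - 3z.
The constant term is 0, so p(z) = z(z^2 + 2z - 3).
Factor z^2 + 2z - 3: two numbers with sum -2 and product -3 are 1 and -3, so z^2 + 2z - 3 = (z - 1)(z + 3).
Hence p(z) = z (z - 1) (z + 3), with roots -3, 0, 1.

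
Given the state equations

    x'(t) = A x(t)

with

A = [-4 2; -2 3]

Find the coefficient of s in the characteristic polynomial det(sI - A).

1

For a 2×2 matrix, det(sI - A) = s^2 - (tr A)s + det A.
tr A = -1, det A = -8.
So p(s) = s^2 + s - 8.
The coefficient of s is 1.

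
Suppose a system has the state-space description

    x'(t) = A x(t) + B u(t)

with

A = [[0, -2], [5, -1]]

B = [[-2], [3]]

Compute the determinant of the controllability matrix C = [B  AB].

AB = [[-6], [-13]]
Controllability matrix C = [B  AB] = [[-2, -6], [3, -13]]
det(C) = (-2)·(-13) - (-6)·3 = 26 - (-18) = 44
Since det(C) ≠ 0, rank(C) = 2 and the system is completely controllable.

44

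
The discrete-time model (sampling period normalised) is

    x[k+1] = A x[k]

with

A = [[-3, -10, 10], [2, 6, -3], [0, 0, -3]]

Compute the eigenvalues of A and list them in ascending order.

-3, 1, 2

det(zI - A) = z^3 - (tr A)z^2 + (M11 + M22 + M33)z - det A, where Mii is the 2×2 principal minor of A obtained by deleting row i and column i.
tr A = (-3) + 6 + (-3) = 0; M11 = 6·(-3) - (-3)·0 = -18 - 0 = -18; M22 = (-3)·(-3) - 10·0 = 9 - 0 = 9; M33 = (-3)·6 - (-10)·2 = -18 - (-20) = 2; sum of minors = -7.
det A = (-3)·(6·(-3) - (-3)·0) - (-10)·(2·(-3) - (-3)·0) + 10·(2·0 - 6·0) = (-3)·(-18) - (-10)·(-6) + 10·0 = -6.
So p(z) = det(zI - A) = z^3 - 7z + 6.
Rational-root test: any integer root divides 6. Testing small divisors, z = 1 works: p(1) = 1 + 0 + (-7) + 6 = 0, so (z - 1) is a factor.
Dividing, p(z) = (z - 1)(z^2 + z - 6).
Factor z^2 + z - 6: two numbers with sum -1 and product -6 are 2 and -3, so z^2 + z - 6 = (z - 2)(z + 3).
Hence p(z) = (z - 2) (z - 1) (z + 3), with roots -3, 1, 2.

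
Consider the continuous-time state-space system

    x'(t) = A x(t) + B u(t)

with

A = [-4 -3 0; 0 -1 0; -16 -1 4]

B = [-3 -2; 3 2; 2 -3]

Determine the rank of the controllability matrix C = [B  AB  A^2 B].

AB = [[3, 2], [-3, -2], [53, 18]]
A^2B = [[-3, -2], [3, 2], [167, 42]]
Controllability matrix C = [B  AB  A^2B] = [[-3, -2, 3, 2, -3, -2], [3, 2, -3, -2, 3, 2], [2, -3, 53, 18, 167, 42]]
The rows r1, r2, r3 of C are linearly dependent: r1 + r2 = 0 (check each entry), so rank(C) ≤ 2.
The 2×2 minor from rows 1, 3, columns 1, 2 is (-3)·(-3) - (-2)·2 = 9 - (-4) = 13 ≠ 0, so rank(C) = 2.
rank(C) = 2 < n = 3, so the pair (A, B) is not completely controllable.

2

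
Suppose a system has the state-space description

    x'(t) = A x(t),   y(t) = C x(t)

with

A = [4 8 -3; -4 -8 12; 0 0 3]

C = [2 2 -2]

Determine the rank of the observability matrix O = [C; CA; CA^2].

2

CA = [[0, 0, 12]]
CA^2 = [[0, 0, 36]]
Observability matrix O = [C; CA; CA^2] = [[2, 2, -2], [0, 0, 12], [0, 0, 36]]
The columns c1, c2, c3 of O are linearly dependent: -c1 + c2 = 0 (check each entry), so rank(O) ≤ 2.
The 2×2 minor from rows 1, 2, columns 1, 3 is 2·12 - (-2)·0 = 24 - 0 = 24 ≠ 0, so rank(O) = 2.
rank(O) = 2 < n = 3, so the pair (A, C) is not completely observable.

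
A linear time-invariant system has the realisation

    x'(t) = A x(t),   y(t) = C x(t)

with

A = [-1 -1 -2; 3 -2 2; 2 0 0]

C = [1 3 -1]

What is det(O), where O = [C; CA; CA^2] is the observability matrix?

475

CA = [[6, -7, 4]]
CA^2 = [[-19, 8, -26]]
Observability matrix O = [C; CA; CA^2] = [[1, 3, -1], [6, -7, 4], [-19, 8, -26]]
Expanding along the first row, det(O) = 1·((-7)·(-26) - 4·8) - 3·(6·(-26) - 4·(-19)) + (-1)·(6·8 - (-7)·(-19)) = 1·150 - 3·(-80) + (-1)·(-85) = 475
Since det(O) ≠ 0, rank(O) = 3 and the system is completely observable.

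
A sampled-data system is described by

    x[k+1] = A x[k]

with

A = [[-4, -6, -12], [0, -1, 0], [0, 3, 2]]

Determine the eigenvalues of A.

det(zI - A) = z^3 - (tr A)z^2 + (M11 + M22 + M33)z - det A, where Mii is the 2×2 principal minor of A obtained by deleting row i and column i.
tr A = (-4) + (-1) + 2 = -3; M11 = (-1)·2 - 0·3 = -2 - 0 = -2; M22 = (-4)·2 - (-12)·0 = -8 - 0 = -8; M33 = (-4)·(-1) - (-6)·0 = 4 - 0 = 4; sum of minors = -6.
det A = (-4)·((-1)·2 - 0·3) - (-6)·(0·2 - 0·0) + (-12)·(0·3 - (-1)·0) = (-4)·(-2) - (-6)·0 + (-12)·0 = 8.
So p(z) = det(zI - A) = z^3 + 3z^2 - 6z - 8.
Rational-root test: any integer root divides -8. Testing small divisors, z = -1 works: p(-1) = -1 + 3 + 6 + (-8) = 0, so (z + 1) is a factor.
Dividing, p(z) = (z + 1)(z^2 + 2z - 8).
Factor z^2 + 2z - 8: two numbers with sum -2 and product -8 are 2 and -4, so z^2 + 2z - 8 = (z - 2)(z + 4).
Hence p(z) = (z - 2) (z + 1) (z + 4), with roots -4, -1, 2.

-4, -1, 2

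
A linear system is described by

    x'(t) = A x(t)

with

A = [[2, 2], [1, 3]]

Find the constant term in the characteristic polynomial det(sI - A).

For a 2×2 matrix, det(sI - A) = s^2 - (tr A)s + det A.
tr A = 5, det A = 4.
So p(s) = s^2 - 5s + 4.
The constant term is 4.

4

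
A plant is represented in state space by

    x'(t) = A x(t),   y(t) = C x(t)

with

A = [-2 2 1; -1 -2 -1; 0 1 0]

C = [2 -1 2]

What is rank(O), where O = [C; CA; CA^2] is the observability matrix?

3

CA = [[-3, 8, 3]]
CA^2 = [[-2, -19, -11]]
Observability matrix O = [C; CA; CA^2] = [[2, -1, 2], [-3, 8, 3], [-2, -19, -11]]
det(O) = 2·(8·(-11) - 3·(-19)) - (-1)·((-3)·(-11) - 3·(-2)) + 2·((-3)·(-19) - 8·(-2)) = 2·(-31) - (-1)·39 + 2·73 = 123 ≠ 0, so rank(O) = 3.
rank(O) = 3 = n, so the pair (A, C) is completely observable.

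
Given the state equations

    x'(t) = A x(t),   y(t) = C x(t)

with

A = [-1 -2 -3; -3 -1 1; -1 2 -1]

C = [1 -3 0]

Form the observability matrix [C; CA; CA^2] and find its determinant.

CA = [[8, 1, -6]]
CA^2 = [[-5, -29, -17]]
Observability matrix O = [C; CA; CA^2] = [[1, -3, 0], [8, 1, -6], [-5, -29, -17]]
Expanding along the first row, det(O) = 1·(1·(-17) - (-6)·(-29)) - (-3)·(8·(-17) - (-6)·(-5)) + 0·(8·(-29) - 1·(-5)) = 1·(-191) - (-3)·(-166) + 0·(-227) = -689
Since det(O) ≠ 0, rank(O) = 3 and the system is completely observable.

-689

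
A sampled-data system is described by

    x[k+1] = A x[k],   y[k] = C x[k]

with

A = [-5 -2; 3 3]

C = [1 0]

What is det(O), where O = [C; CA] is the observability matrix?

CA = [[-5, -2]]
Observability matrix O = [C; CA] = [[1, 0], [-5, -2]]
det(O) = 1·(-2) - 0·(-5) = -2 - 0 = -2
Since det(O) ≠ 0, rank(O) = 2 and the system is completely observable.

-2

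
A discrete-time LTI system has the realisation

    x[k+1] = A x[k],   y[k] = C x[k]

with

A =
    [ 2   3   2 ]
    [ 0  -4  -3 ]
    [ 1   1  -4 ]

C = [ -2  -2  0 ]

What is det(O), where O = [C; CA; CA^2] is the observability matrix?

CA = [[-4, 2, 2]]
CA^2 = [[-6, -18, -22]]
Observability matrix O = [C; CA; CA^2] = [[-2, -2, 0], [-4, 2, 2], [-6, -18, -22]]
Expanding along the first row, det(O) = (-2)·(2·(-22) - 2·(-18)) - (-2)·((-4)·(-22) - 2·(-6)) + 0·((-4)·(-18) - 2·(-6)) = (-2)·(-8) - (-2)·100 + 0·84 = 216
Since det(O) ≠ 0, rank(O) = 3 and the system is completely observable.

216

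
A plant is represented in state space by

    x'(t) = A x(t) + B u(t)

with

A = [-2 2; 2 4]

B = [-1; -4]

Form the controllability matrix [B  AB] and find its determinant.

AB = [[-6], [-18]]
Controllability matrix C = [B  AB] = [[-1, -6], [-4, -18]]
det(C) = (-1)·(-18) - (-6)·(-4) = 18 - 24 = -6
Since det(C) ≠ 0, rank(C) = 2 and the system is completely controllable.

-6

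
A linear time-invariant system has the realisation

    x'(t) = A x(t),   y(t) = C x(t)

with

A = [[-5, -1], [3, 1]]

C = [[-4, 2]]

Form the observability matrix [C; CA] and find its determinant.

CA = [[26, 6]]
Observability matrix O = [C; CA] = [[-4, 2], [26, 6]]
det(O) = (-4)·6 - 2·26 = -24 - 52 = -76
Since det(O) ≠ 0, rank(O) = 2 and the system is completely observable.

-76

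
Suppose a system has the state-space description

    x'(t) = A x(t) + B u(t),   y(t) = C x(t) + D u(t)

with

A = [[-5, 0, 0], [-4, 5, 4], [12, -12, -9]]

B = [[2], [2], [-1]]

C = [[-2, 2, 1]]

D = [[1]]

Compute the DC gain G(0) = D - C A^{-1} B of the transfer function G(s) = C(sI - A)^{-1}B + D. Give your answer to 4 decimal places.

G(0) = C(-A)^{-1}B + D = -C A^{-1} B + D.
det A = -15, so A^{-1} = (1/-15)·adj(A) = [[-1/5, 0, 0], [-4/5, -3, -4/3], [4/5, 4, 5/3]]
A^{-1} B = [-2/5, -94/15, 119/15]^T
C A^{-1} B = -19/5
G(0) = D - C A^{-1} B = 1 - (-19/5) = 24/5 ≈ 4.8000

4.8000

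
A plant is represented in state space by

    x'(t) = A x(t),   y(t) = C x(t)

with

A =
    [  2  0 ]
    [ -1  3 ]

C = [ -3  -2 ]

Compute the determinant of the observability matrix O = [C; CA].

CA = [[-4, -6]]
Observability matrix O = [C; CA] = [[-3, -2], [-4, -6]]
det(O) = (-3)·(-6) - (-2)·(-4) = 18 - 8 = 10
Since det(O) ≠ 0, rank(O) = 2 and the system is completely observable.

10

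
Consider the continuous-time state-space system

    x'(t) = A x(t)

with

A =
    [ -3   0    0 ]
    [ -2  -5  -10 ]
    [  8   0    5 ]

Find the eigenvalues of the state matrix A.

-5, -3, 5

det(sI - A) = s^3 - (tr A)s^2 + (M11 + M22 + M33)s - det A, where Mii is the 2×2 principal minor of A obtained by deleting row i and column i.
tr A = (-3) + (-5) + 5 = -3; M11 = (-5)·5 - (-10)·0 = -25 - 0 = -25; M22 = (-3)·5 - 0·8 = -15 - 0 = -15; M33 = (-3)·(-5) - 0·(-2) = 15 - 0 = 15; sum of minors = -25.
det A = (-3)·((-5)·5 - (-10)·0) - 0·((-2)·5 - (-10)·8) + 0·((-2)·0 - (-5)·8) = (-3)·(-25) - 0·70 + 0·40 = 75.
So p(s) = det(sI - A) = s^3 + 3s^2 - 25s - 75.
Rational-root test: any integer root divides -75. Testing small divisors, s = -3 works: p(-3) = -27 + 27 + 75 + (-75) = 0, so (s + 3) is a factor.
Dividing, p(s) = (s + 3)(s^2 - 25).
Factor s^2 - 25: two numbers with sum 0 and product -25 are 5 and -5, so s^2 - 25 = (s - 5)(s + 5).
Hence p(s) = (s - 5) (s + 3) (s + 5), with roots -5, -3, 5.
At least one eigenvalue has non-negative real part, so the system is not asymptotically stable.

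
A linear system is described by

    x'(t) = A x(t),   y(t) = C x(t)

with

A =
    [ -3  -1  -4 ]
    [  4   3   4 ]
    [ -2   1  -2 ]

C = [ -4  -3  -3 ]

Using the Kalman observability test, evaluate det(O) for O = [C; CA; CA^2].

CA = [[6, -8, 10]]
CA^2 = [[-70, -20, -76]]
Observability matrix O = [C; CA; CA^2] = [[-4, -3, -3], [6, -8, 10], [-70, -20, -76]]
Expanding along the first row, det(O) = (-4)·((-8)·(-76) - 10·(-20)) - (-3)·(6·(-76) - 10·(-70)) + (-3)·(6·(-20) - (-8)·(-70)) = (-4)·808 - (-3)·244 + (-3)·(-680) = -460
Since det(O) ≠ 0, rank(O) = 3 and the system is completely observable.

-460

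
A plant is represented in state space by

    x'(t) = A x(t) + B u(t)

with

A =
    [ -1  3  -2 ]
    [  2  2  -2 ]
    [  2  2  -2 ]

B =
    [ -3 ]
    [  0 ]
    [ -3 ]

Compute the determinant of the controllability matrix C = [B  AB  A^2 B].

AB = [[9], [0], [0]]
A^2B = [[-9], [18], [18]]
Controllability matrix C = [B  AB  A^2B] = [[-3, 9, -9], [0, 0, 18], [-3, 0, 18]]
Expanding along the first row, det(C) = (-3)·(0·18 - 18·0) - 9·(0·18 - 18·(-3)) + (-9)·(0·0 - 0·(-3)) = (-3)·0 - 9·54 + (-9)·0 = -486
Since det(C) ≠ 0, rank(C) = 3 and the system is completely controllable.

-486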